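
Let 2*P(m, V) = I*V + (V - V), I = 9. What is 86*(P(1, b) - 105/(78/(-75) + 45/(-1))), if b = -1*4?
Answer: -1555998/1151 ≈ -1351.9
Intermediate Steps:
b = -4
P(m, V) = 9*V/2 (P(m, V) = (9*V + (V - V))/2 = (9*V + 0)/2 = (9*V)/2 = 9*V/2)
86*(P(1, b) - 105/(78/(-75) + 45/(-1))) = 86*((9/2)*(-4) - 105/(78/(-75) + 45/(-1))) = 86*(-18 - 105/(78*(-1/75) + 45*(-1))) = 86*(-18 - 105/(-26/25 - 45)) = 86*(-18 - 105/(-1151/25)) = 86*(-18 - 105*(-25/1151)) = 86*(-18 + 2625/1151) = 86*(-18093/1151) = -1555998/1151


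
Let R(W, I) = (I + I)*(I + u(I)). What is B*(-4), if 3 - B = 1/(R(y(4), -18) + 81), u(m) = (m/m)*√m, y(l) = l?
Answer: -9128/761 + 16*I*√2/20547 ≈ -11.995 + 0.0011013*I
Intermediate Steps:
u(m) = √m (u(m) = 1*√m = √m)
R(W, I) = 2*I*(I + √I) (R(W, I) = (I + I)*(I + √I) = (2*I)*(I + √I) = 2*I*(I + √I))
B = 3 - 1/(729 - 108*I*√2) (B = 3 - 1/(2*(-18)*(-18 + √(-18)) + 81) = 3 - 1/(2*(-18)*(-18 + 3*I*√2) + 81) = 3 - 1/((648 - 108*I*√2) + 81) = 3 - 1/(729 - 108*I*√2) ≈ 2.9987 - 0.00027531*I)
B*(-4) = (2282/761 - 4*I*√2/20547)*(-4) = -9128/761 + 16*I*√2/20547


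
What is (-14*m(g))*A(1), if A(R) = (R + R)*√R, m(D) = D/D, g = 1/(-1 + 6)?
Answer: -28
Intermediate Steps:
g = ⅕ (g = 1/5 = ⅕ ≈ 0.20000)
m(D) = 1
A(R) = 2*R^(3/2) (A(R) = (2*R)*√R = 2*R^(3/2))
(-14*m(g))*A(1) = (-14*1)*(2*1^(3/2)) = -28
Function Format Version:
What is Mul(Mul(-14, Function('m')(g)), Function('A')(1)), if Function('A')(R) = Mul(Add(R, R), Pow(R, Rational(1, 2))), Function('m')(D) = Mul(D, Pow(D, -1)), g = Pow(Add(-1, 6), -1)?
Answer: -28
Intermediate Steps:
g = Rational(1, 5) (g = Pow(5, -1) = Rational(1, 5) ≈ 0.20000)
Function('m')(D) = 1
Function('A')(R) = Mul(2, Pow(R, Rational(3, 2))) (Function('A')(R) = Mul(Mul(2, R), Pow(R, Rational(1, 2))) = Mul(2, Pow(R, Rational(3, 2))))
Mul(Mul(-14, Function('m')(g)), Function('A')(1)) = Mul(Mul(-14, 1), Mul(2, Pow(1, Rational(3, 2)))) = Mul(-14, Mul(2, 1)) = Mul(-14, 2) = -28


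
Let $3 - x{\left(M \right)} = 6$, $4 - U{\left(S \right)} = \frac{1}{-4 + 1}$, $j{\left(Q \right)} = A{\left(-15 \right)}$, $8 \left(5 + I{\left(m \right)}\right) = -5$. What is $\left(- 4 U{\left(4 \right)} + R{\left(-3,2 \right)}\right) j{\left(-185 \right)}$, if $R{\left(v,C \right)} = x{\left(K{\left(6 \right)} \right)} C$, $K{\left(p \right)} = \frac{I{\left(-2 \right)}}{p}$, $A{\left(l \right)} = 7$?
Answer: $- \frac{490}{3} \approx -163.33$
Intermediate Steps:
$I{\left(m \right)} = - \frac{45}{8}$ ($I{\left(m \right)} = -5 + \frac{1}{8} \left(-5\right) = -5 - \frac{5}{8} = - \frac{45}{8}$)
$j{\left(Q \right)} = 7$
$K{\left(p \right)} = - \frac{45}{8 p}$
$U{\left(S \right)} = \frac{13}{3}$ ($U{\left(S \right)} = 4 - \frac{1}{-4 + 1} = 4 - \frac{1}{-3} = 4 - - \frac{1}{3} = 4 + \frac{1}{3} = \frac{13}{3}$)
$x{\left(M \right)} = -3$ ($x{\left(M \right)} = 3 - 6 = -3$)
$R{\left(v,C \right)} = - 3 C$
$\left(- 4 U{\left(4 \right)} + R{\left(-3,2 \right)}\right) j{\left(-185 \right)} = \left(\left(-4\right) \frac{13}{3} - 6\right) 7 = \left(- \frac{52}{3} - 6\right) 7 = \left(- \frac{70}{3}\right) 7 = - \frac{490}{3}$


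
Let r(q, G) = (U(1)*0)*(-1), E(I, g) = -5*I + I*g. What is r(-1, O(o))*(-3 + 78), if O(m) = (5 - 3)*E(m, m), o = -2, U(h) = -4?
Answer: 0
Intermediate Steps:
O(m) = 2*m*(-5 + m) (O(m) = (5 - 3)*(m*(-5 + m)) = 2*(m*(-5 + m)) = 2*m*(-5 + m))
r(q, G) = 0 (r(q, G) = -4*0*(-1) = 0*(-1) = 0)
r(-1, O(o))*(-3 + 78) = 0*(-3 + 78) = 0*75 = 0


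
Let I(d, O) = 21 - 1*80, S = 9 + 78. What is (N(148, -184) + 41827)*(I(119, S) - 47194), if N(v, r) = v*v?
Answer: -3011480943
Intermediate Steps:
N(v, r) = v²
S = 87
I(d, O) = -59 (I(d, O) = 21 - 80 = -59)
(N(148, -184) + 41827)*(I(119, S) - 47194) = (148² + 41827)*(-59 - 47194) = (21904 + 41827)*(-47253) = 63731*(-47253) = -3011480943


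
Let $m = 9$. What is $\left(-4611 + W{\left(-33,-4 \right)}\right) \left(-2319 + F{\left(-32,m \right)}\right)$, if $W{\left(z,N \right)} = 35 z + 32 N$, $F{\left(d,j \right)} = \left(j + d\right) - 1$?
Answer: $13809642$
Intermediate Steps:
$F{\left(d,j \right)} = -1 + d + j$ ($F{\left(d,j \right)} = \left(d + j\right) - 1 = -1 + d + j$)
$W{\left(z,N \right)} = 32 N + 35 z$
$\left(-4611 + W{\left(-33,-4 \right)}\right) \left(-2319 + F{\left(-32,m \right)}\right) = \left(-4611 + \left(32 \left(-4\right) + 35 \left(-33\right)\right)\right) \left(-2319 - 24\right) = \left(-4611 - 1283\right) \left(-2319 - 24\right) = \left(-4611 - 1283\right) \left(-2343\right) = \left(-5894\right) \left(-2343\right) = 13809642$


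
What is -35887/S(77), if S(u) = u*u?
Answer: -35887/5929 ≈ -6.0528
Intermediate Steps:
S(u) = u²
-35887/S(77) = -35887/(77²) = -35887/5929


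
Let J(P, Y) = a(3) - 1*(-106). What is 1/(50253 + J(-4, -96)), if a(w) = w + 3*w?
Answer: 1/50371 ≈ 1.9853e-5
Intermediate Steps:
a(w) = 4*w
J(P, Y) = 118 (J(P, Y) = 4*3 - 1*(-106) = 12 + 106 = 118)
1/(50253 + J(-4, -96)) = 1/(50253 + 118) = 1/50371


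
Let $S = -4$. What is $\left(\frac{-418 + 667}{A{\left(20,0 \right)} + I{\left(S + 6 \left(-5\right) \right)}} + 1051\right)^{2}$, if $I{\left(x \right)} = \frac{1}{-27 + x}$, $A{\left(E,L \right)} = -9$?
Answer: $\frac{316812505321}{302500} \approx 1.0473 \cdot 10^{6}$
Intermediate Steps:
$\left(\frac{-418 + 667}{A{\left(20,0 \right)} + I{\left(S + 6 \left(-5\right) \right)}} + 1051\right)^{2} = \left(\frac{-418 + 667}{-9 + \frac{1}{-27 + \left(-4 + 6 \left(-5\right)\right)}} + 1051\right)^{2} = \left(\frac{249}{-9 + \frac{1}{-27 - 34}} + 1051\right)^{2} = \left(\frac{249}{-9 + \frac{1}{-61}} + 1051\right)^{2} = \left(\frac{249}{-9 - \frac{1}{61}} + 1051\right)^{2} = \left(\frac{249}{- \frac{550}{61}} + 1051\right)^{2} = \left(249 \left(- \frac{61}{550}\right) + 1051\right)^{2} = \left(- \frac{15189}{550} + 1051\right)^{2} = \left(\frac{562861}{550}\right)^{2} = \frac{316812505321}{302500}$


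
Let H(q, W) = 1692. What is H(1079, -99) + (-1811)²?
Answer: 3281413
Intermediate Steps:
H(1079, -99) + (-1811)² = 1692 + (-1811)² = 1692 + 3279721 = 3281413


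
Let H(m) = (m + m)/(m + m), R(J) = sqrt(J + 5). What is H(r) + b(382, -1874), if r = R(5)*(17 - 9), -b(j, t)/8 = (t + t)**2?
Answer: -112380031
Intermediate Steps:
R(J) = sqrt(5 + J)
b(j, t) = -32*t**2 (b(j, t) = -8*(t + t)**2 = -8*4*t**2 = -32*t**2)
r = 8*sqrt(10) (r = sqrt(5 + 5)*(17 - 9) = sqrt(10)*8 = 8*sqrt(10) ≈ 25.298)
H(m) = 1 (H(m) = (2*m)/((2*m)) = (2*m)*(1/(2*m)) = 1)
H(r) + b(382, -1874) = 1 - 32*(-1874)**2 = 1 - 32*3511876 = 1 - 112380032 = -112380031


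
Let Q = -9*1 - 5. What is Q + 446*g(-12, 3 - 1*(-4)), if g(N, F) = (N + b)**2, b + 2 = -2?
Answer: 114162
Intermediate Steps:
b = -4 (b = -2 - 2 = -4)
g(N, F) = (-4 + N)**2 (g(N, F) = (N - 4)**2 = (-4 + N)**2)
Q = -14 (Q = -9 - 5 = -14)
Q + 446*g(-12, 3 - 1*(-4)) = -14 + 446*(-4 - 12)**2 = -14 + 446*(-16)**2 = -14 + 446*256 = -14 + 114176 = 114162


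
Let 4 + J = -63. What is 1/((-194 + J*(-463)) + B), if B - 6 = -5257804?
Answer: -1/5226971 ≈ -1.9132e-7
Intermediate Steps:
J = -67 (J = -4 - 63 = -67)
B = -5257798 (B = 6 - 5257804 = -5257798)
1/((-194 + J*(-463)) + B) = 1/((-194 - 67*(-463)) - 5257798) = 1/((-194 + 31021) - 5257798) = 1/(30827 - 5257798) = 1/(-5226971) = -1/5226971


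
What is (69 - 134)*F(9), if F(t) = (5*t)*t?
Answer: -26325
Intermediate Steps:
F(t) = 5*t²
(69 - 134)*F(9) = (69 - 134)*(5*9²) = -325*81 = -65*405 = -26325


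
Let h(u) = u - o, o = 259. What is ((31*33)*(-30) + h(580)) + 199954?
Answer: 169585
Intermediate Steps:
h(u) = -259 + u (h(u) = u - 1*259 = u - 259 = -259 + u)
((31*33)*(-30) + h(580)) + 199954 = ((31*33)*(-30) + (-259 + 580)) + 199954 = (1023*(-30) + 321) + 199954 = (-30690 + 321) + 199954 = -30369 + 199954 = 169585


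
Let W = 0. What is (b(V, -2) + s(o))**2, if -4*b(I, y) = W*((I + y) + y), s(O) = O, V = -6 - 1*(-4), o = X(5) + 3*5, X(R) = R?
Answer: 400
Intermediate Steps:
o = 20 (o = 5 + 3*5 = 5 + 15 = 20)
V = -2 (V = -6 + 4 = -2)
b(I, y) = 0 (b(I, y) = -0*((I + y) + y) = -0*(I + 2*y) = -1/4*0 = 0)
(b(V, -2) + s(o))**2 = (0 + 20)**2 = 20**2 = 400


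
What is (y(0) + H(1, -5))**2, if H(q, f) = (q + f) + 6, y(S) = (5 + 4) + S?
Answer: 121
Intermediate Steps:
y(S) = 9 + S
H(q, f) = 6 + f + q (H(q, f) = (f + q) + 6 = 6 + f + q)
(y(0) + H(1, -5))**2 = ((9 + 0) + (6 - 5 + 1))**2 = (9 + 2)**2 = 11**2 = 121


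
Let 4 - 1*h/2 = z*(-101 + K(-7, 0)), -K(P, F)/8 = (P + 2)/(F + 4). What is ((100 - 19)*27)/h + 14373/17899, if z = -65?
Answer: 130772493/211601978 ≈ 0.61801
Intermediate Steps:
K(P, F) = -8*(2 + P)/(4 + F) (K(P, F) = -8*(P + 2)/(F + 4) = -8*(2 + P)/(4 + F))
h = -11822 (h = 8 - (-130)*(-101 + 8*(-2 - 1*(-7))/(4 + 0)) = 8 - (-130)*(-101 + 8*(-2 + 7)/4) = 8 - (-130)*(-101 + 8*(1/4)*5) = 8 - (-130)*(-101 + 10) = 8 - (-130)*(-91) = 8 - 2*5915 = 8 - 11830 = -11822)
((100 - 19)*27)/h + 14373/17899 = ((100 - 19)*27)/(-11822) + 14373/17899 = (81*27)*(-1/11822) + 14373*(1/17899) = 2187*(-1/11822) + 14373/17899 = -2187/11822 + 14373/17899 = 130772493/211601978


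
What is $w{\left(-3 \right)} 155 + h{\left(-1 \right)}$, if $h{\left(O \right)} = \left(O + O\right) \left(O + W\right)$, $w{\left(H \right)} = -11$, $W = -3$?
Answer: $-1697$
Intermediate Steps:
$h{\left(O \right)} = 2 O \left(-3 + O\right)$ ($h{\left(O \right)} = \left(O + O\right) \left(O - 3\right) = 2 O \left(-3 + O\right)$)
$w{\left(-3 \right)} 155 + h{\left(-1 \right)} = \left(-11\right) 155 + 2 \left(-1\right) \left(-3 - 1\right) = -1705 + 2 \left(-1\right) \left(-4\right) = -1705 + 8 = -1697$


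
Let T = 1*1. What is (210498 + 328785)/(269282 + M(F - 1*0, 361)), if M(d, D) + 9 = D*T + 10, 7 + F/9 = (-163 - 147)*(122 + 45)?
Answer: 539283/269644 ≈ 2.0000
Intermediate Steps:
T = 1
F = -465993 (F = -63 + 9*((-163 - 147)*(122 + 45)) = -63 + 9*(-310*167) = -63 + 9*(-51770) = -63 - 465930 = -465993)
M(d, D) = 1 + D (M(d, D) = -9 + (D*1 + 10) = -9 + (D + 10) = -9 + (10 + D) = 1 + D)
(210498 + 328785)/(269282 + M(F - 1*0, 361)) = (210498 + 328785)/(269282 + (1 + 361)) = 539283/(269282 + 362) = 539283/269644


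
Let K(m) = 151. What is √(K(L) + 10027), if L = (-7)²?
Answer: √10178 ≈ 100.89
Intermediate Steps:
L = 49
√(K(L) + 10027) = √(151 + 10027) = √10178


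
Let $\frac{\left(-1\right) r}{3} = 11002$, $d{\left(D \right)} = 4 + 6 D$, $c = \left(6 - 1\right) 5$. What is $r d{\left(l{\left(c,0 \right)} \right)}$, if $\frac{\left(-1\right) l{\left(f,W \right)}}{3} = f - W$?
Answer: $14720676$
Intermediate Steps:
$c = 25$ ($c = 5 \cdot 5 = 25$)
$l{\left(f,W \right)} = - 3 f + 3 W$ ($l{\left(f,W \right)} = - 3 \left(f - W\right) = - 3 f + 3 W$)
$r = -33006$ ($r = \left(-3\right) 11002 = -33006$)
$r d{\left(l{\left(c,0 \right)} \right)} = - 33006 \left(4 + 6 \left(\left(-3\right) 25 + 3 \cdot 0\right)\right) = - 33006 \left(4 + 6 \left(-75 + 0\right)\right) = - 33006 \left(4 + 6 \left(-75\right)\right) = - 33006 \left(4 - 450\right) = \left(-33006\right) \left(-446\right) = 14720676$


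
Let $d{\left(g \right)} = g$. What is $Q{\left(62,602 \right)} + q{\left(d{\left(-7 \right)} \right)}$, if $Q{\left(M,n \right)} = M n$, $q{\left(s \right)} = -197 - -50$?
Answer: $37177$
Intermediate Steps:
$q{\left(s \right)} = -147$ ($q{\left(s \right)} = -197 + 50 = -147$)
$Q{\left(62,602 \right)} + q{\left(d{\left(-7 \right)} \right)} = 62 \cdot 602 - 147 = 37324 - 147 = 37177$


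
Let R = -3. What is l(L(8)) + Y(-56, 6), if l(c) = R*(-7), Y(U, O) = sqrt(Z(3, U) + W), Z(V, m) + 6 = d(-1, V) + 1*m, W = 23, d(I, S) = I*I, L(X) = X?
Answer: 21 + I*sqrt(38) ≈ 21.0 + 6.1644*I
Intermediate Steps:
d(I, S) = I**2
Z(V, m) = -5 + m (Z(V, m) = -6 + ((-1)**2 + 1*m) = -6 + (1 + m) = -5 + m)
Y(U, O) = sqrt(18 + U) (Y(U, O) = sqrt((-5 + U) + 23) = sqrt(18 + U))
l(c) = 21 (l(c) = -3*(-7) = 21)
l(L(8)) + Y(-56, 6) = 21 + sqrt(18 - 56) = 21 + sqrt(-38) = 21 + I*sqrt(38)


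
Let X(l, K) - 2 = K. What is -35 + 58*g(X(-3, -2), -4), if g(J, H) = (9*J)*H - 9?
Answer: -557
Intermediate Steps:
X(l, K) = 2 + K
g(J, H) = -9 + 9*H*J (g(J, H) = 9*H*J - 9 = -9 + 9*H*J)
-35 + 58*g(X(-3, -2), -4) = -35 + 58*(-9 + 9*(-4)*(2 - 2)) = -35 + 58*(-9 + 9*(-4)*0) = -35 + 58*(-9 + 0) = -35 + 58*(-9) = -35 - 522 = -557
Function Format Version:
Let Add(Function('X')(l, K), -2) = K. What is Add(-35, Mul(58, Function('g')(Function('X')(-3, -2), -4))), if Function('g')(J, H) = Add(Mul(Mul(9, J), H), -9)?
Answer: -557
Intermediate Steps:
Function('X')(l, K) = Add(2, K)
Function('g')(J, H) = Add(-9, Mul(9, H, J)) (Function('g')(J, H) = Add(Mul(9, H, J), -9) = Add(-9, Mul(9, H, J)))
Add(-35, Mul(58, Function('g')(Function('X')(-3, -2), -4))) = Add(-35, Mul(58, Add(-9, Mul(9, -4, Add(2, -2))))) = Add(-35, Mul(58, Add(-9, Mul(9, -4, 0)))) = Add(-35, Mul(58, Add(-9, 0))) = Add(-35, Mul(58, -9)) = Add(-35, -522) = -557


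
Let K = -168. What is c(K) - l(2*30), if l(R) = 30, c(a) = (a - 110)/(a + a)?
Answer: -4901/168 ≈ -29.173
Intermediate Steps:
c(a) = (-110 + a)/(2*a) (c(a) = (-110 + a)/((2*a)) = (-110 + a)*(1/(2*a)) = (-110 + a)/(2*a))
c(K) - l(2*30) = (½)*(-110 - 168)/(-168) - 1*30 = (½)*(-1/168)*(-278) - 30 = 139/168 - 30 = -4901/168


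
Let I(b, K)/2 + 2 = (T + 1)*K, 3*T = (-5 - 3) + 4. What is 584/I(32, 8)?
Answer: -438/7 ≈ -62.571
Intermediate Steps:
T = -4/3 (T = ((-5 - 3) + 4)/3 = (-8 + 4)/3 = (⅓)*(-4) = -4/3 ≈ -1.3333)
I(b, K) = -4 - 2*K/3 (I(b, K) = -4 + 2*((-4/3 + 1)*K) = -4 + 2*(-K/3) = -4 - 2*K/3)
584/I(32, 8) = 584/(-4 - ⅔*8) = 584/(-4 - 16/3) = 584/(-28/3) = 584*(-3/28) = -438/7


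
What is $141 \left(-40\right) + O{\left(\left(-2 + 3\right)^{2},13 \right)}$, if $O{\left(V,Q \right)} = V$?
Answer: $-5639$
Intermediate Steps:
$141 \left(-40\right) + O{\left(\left(-2 + 3\right)^{2},13 \right)} = 141 \left(-40\right) + \left(-2 + 3\right)^{2} = -5640 + 1^{2} = -5640 + 1 = -5639$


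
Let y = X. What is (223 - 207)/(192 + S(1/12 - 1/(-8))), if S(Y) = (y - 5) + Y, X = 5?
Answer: 384/4613 ≈ 0.083243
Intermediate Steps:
y = 5
S(Y) = Y (S(Y) = (5 - 5) + Y = 0 + Y = Y)
(223 - 207)/(192 + S(1/12 - 1/(-8))) = (223 - 207)/(192 + (1/12 - 1/(-8))) = 16/(192 + (1*(1/12) - 1*(-⅛))) = 16/(192 + (1/12 + ⅛)) = 16/(192 + 5/24) = 16/(4613/24) = 16*(24/4613) = 384/4613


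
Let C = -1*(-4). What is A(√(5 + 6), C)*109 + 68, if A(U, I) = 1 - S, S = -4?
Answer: 613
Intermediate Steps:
C = 4
A(U, I) = 5 (A(U, I) = 1 - 1*(-4) = 1 + 4 = 5)
A(√(5 + 6), C)*109 + 68 = 5*109 + 68 = 545 + 68 = 613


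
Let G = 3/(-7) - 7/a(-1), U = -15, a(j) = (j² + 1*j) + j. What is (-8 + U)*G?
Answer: -1058/7 ≈ -151.14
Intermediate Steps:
a(j) = j² + 2*j (a(j) = (j² + j) + j = (j + j²) + j = j² + 2*j)
G = 46/7 (G = 3/(-7) - 7*(-1/(2 - 1)) = 3*(-⅐) - 7/((-1*1)) = -3/7 - 7/(-1) = -3/7 - 7*(-1) = -3/7 + 7 = 46/7 ≈ 6.5714)
(-8 + U)*G = (-8 - 15)*(46/7) = -23*46/7 = -1058/7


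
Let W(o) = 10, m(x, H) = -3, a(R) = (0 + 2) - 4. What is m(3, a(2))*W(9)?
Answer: -30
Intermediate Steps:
a(R) = -2 (a(R) = 2 - 4 = -2)
m(3, a(2))*W(9) = -3*10 = -30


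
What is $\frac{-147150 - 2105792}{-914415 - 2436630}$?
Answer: $\frac{2252942}{3351045} \approx 0.67231$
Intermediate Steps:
$\frac{-147150 - 2105792}{-914415 - 2436630} = \frac{-147150 - 2105792}{-3351045} = \left(-2252942\right) \left(- \frac{1}{3351045}\right) = \frac{2252942}{3351045}$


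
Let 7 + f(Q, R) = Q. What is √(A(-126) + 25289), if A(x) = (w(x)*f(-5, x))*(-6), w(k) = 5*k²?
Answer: √5740649 ≈ 2396.0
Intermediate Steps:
f(Q, R) = -7 + Q
A(x) = 360*x² (A(x) = ((5*x²)*(-7 - 5))*(-6) = ((5*x²)*(-12))*(-6) = -60*x²*(-6) = 360*x²)
√(A(-126) + 25289) = √(360*(-126)² + 25289) = √(360*15876 + 25289) = √(5715360 + 25289) = √5740649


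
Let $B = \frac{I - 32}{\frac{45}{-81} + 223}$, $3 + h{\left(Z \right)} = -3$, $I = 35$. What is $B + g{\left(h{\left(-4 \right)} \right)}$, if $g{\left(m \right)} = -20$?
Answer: $- \frac{40013}{2002} \approx -19.987$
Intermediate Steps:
$h{\left(Z \right)} = -6$ ($h{\left(Z \right)} = -3 - 3 = -6$)
$B = \frac{27}{2002}$ ($B = \frac{35 - 32}{\frac{45}{-81} + 223} = \frac{3}{45 \left(- \frac{1}{81}\right) + 223} = \frac{3}{- \frac{5}{9} + 223} = \frac{3}{\frac{2002}{9}} = 3 \cdot \frac{9}{2002} = \frac{27}{2002} \approx 0.013487$)
$B + g{\left(h{\left(-4 \right)} \right)} = \frac{27}{2002} - 20 = - \frac{40013}{2002}$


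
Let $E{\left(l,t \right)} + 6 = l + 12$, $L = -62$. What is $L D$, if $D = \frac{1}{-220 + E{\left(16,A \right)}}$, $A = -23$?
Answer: $\frac{31}{99} \approx 0.31313$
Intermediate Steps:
$E{\left(l,t \right)} = 6 + l$ ($E{\left(l,t \right)} = -6 + \left(l + 12\right) = -6 + \left(12 + l\right) = 6 + l$)
$D = - \frac{1}{198}$ ($D = \frac{1}{-220 + \left(6 + 16\right)} = \frac{1}{-220 + 22} = \frac{1}{-198} = - \frac{1}{198} \approx -0.0050505$)
$L D = \left(-62\right) \left(- \frac{1}{198}\right) = \frac{31}{99}$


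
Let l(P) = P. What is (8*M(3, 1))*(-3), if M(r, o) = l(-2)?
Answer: 48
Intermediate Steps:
M(r, o) = -2
(8*M(3, 1))*(-3) = (8*(-2))*(-3) = -16*(-3) = 48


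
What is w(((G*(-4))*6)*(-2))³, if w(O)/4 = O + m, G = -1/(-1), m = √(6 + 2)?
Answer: 7151616 + 885760*√2 ≈ 8.4043e+6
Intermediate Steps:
m = 2*√2 (m = √8 = 2*√2 ≈ 2.8284)
G = 1 (G = -1*(-1) = 1)
w(O) = 4*O + 8*√2 (w(O) = 4*(O + 2*√2) = 4*O + 8*√2)
w(((G*(-4))*6)*(-2))³ = (4*(((1*(-4))*6)*(-2)) + 8*√2)³ = (4*(-4*6*(-2)) + 8*√2)³ = (4*(-24*(-2)) + 8*√2)³ = (4*48 + 8*√2)³ = (192 + 8*√2)³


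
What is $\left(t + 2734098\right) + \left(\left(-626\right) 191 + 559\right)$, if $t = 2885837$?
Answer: $5500928$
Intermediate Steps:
$\left(t + 2734098\right) + \left(\left(-626\right) 191 + 559\right) = \left(2885837 + 2734098\right) + \left(\left(-626\right) 191 + 559\right) = 5619935 + \left(-119566 + 559\right) = 5619935 - 119007 = 5500928$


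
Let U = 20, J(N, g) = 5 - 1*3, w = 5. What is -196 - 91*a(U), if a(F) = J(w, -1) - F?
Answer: 1442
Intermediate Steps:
J(N, g) = 2 (J(N, g) = 5 - 3 = 2)
a(F) = 2 - F
-196 - 91*a(U) = -196 - 91*(2 - 1*20) = -196 - 91*(2 - 20) = -196 - 91*(-18) = -196 + 1638 = 1442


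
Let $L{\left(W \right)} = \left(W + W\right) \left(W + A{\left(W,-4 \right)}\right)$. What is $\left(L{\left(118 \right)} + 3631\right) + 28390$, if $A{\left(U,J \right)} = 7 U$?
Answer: $254805$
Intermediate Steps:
$L{\left(W \right)} = 16 W^{2}$ ($L{\left(W \right)} = \left(W + W\right) \left(W + 7 W\right) = 2 W 8 W = 16 W^{2}$)
$\left(L{\left(118 \right)} + 3631\right) + 28390 = \left(16 \cdot 118^{2} + 3631\right) + 28390 = \left(16 \cdot 13924 + 3631\right) + 28390 = \left(222784 + 3631\right) + 28390 = 226415 + 28390 = 254805$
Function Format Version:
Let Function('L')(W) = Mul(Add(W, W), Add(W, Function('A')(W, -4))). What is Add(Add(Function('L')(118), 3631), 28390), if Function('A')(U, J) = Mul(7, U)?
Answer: 254805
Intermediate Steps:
Function('L')(W) = Mul(16, Pow(W, 2)) (Function('L')(W) = Mul(Add(W, W), Add(W, Mul(7, W))) = Mul(Mul(2, W), Mul(8, W)) = Mul(16, Pow(W, 2)))
Add(Add(Function('L')(118), 3631), 28390) = Add(Add(Mul(16, Pow(118, 2)), 3631), 28390) = Add(Add(Mul(16, 13924), 3631), 28390) = Add(Add(222784, 3631), 28390) = Add(226415, 28390) = 254805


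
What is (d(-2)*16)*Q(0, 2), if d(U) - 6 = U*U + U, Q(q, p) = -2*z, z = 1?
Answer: -256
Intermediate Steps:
Q(q, p) = -2 (Q(q, p) = -2*1 = -2)
d(U) = 6 + U + U² (d(U) = 6 + (U*U + U) = 6 + (U² + U) = 6 + (U + U²) = 6 + U + U²)
(d(-2)*16)*Q(0, 2) = ((6 - 2 + (-2)²)*16)*(-2) = ((6 - 2 + 4)*16)*(-2) = (8*16)*(-2) = 128*(-2) = -256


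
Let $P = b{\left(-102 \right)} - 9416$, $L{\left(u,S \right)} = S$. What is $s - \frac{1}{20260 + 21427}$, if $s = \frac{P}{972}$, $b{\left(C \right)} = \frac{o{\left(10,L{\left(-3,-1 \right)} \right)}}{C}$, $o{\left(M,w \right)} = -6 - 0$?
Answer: $- \frac{2224298767}{229611996} \approx -9.6872$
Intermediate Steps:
$o{\left(M,w \right)} = -6$ ($o{\left(M,w \right)} = -6 + 0 = -6$)
$b{\left(C \right)} = - \frac{6}{C}$
$P = - \frac{160071}{17}$ ($P = - \frac{6}{-102} - 9416 = \left(-6\right) \left(- \frac{1}{102}\right) - 9416 = \frac{1}{17} - 9416 = - \frac{160071}{17} \approx -9415.9$)
$s = - \frac{53357}{5508}$ ($s = - \frac{160071}{17 \cdot 972} = \left(- \frac{160071}{17}\right) \frac{1}{972} = - \frac{53357}{5508} \approx -9.6872$)
$s - \frac{1}{20260 + 21427} = - \frac{53357}{5508} - \frac{1}{20260 + 21427} = - \frac{53357}{5508} - \frac{1}{41687} = - \frac{2224298767}{229611996}$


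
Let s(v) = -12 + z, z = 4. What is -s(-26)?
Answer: 8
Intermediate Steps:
s(v) = -8 (s(v) = -12 + 4 = -8)
-s(-26) = -1*(-8) = 8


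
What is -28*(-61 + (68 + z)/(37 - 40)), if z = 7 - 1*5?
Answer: 7084/3 ≈ 2361.3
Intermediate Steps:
z = 2 (z = 7 - 5 = 2)
-28*(-61 + (68 + z)/(37 - 40)) = -28*(-61 + (68 + 2)/(37 - 40)) = -28*(-61 + 70/(-3)) = -28*(-61 + 70*(-⅓)) = -28*(-61 - 70/3) = -28*(-253/3) = 7084/3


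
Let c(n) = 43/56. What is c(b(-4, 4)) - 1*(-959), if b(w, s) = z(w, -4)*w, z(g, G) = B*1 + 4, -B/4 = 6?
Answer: 53747/56 ≈ 959.77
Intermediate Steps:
B = -24 (B = -4*6 = -24)
z(g, G) = -20 (z(g, G) = -24*1 + 4 = -24 + 4 = -20)
b(w, s) = -20*w
c(n) = 43/56 (c(n) = 43*(1/56) = 43/56)
c(b(-4, 4)) - 1*(-959) = 43/56 - 1*(-959) = 43/56 + 959 = 53747/56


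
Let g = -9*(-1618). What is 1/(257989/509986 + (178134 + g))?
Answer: 509986/98272520245 ≈ 5.1895e-6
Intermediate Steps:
g = 14562
1/(257989/509986 + (178134 + g)) = 1/(257989/509986 + (178134 + 14562)) = 1/(257989*(1/509986) + 192696) = 1/(257989/509986 + 192696) = 1/(98272520245/509986) = 509986/98272520245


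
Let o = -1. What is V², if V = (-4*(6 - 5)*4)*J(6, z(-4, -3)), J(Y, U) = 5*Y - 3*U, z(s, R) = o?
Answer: 278784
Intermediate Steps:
z(s, R) = -1
J(Y, U) = -3*U + 5*Y
V = -528 (V = (-4*(6 - 5)*4)*(-3*(-1) + 5*6) = (-4*1*4)*(3 + 30) = -4*4*33 = -16*33 = -528)
V² = (-528)² = 278784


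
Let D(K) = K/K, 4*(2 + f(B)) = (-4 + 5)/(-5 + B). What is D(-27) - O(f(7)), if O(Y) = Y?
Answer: 23/8 ≈ 2.8750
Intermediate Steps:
f(B) = -2 + 1/(4*(-5 + B)) (f(B) = -2 + ((-4 + 5)/(-5 + B))/4 = -2 + (1/(-5 + B))/4 = -2 + 1/(4*(-5 + B)))
D(K) = 1
D(-27) - O(f(7)) = 1 - (41 - 8*7)/(4*(-5 + 7)) = 1 - (41 - 56)/(4*2) = 1 - (-15)/(4*2) = 1 - 1*(-15/8) = 1 + 15/8 = 23/8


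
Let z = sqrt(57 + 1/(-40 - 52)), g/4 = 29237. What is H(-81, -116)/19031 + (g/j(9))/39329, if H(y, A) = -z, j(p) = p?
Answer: 116948/353961 - 7*sqrt(2461)/875426 ≈ 0.33000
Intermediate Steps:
g = 116948 (g = 4*29237 = 116948)
z = 7*sqrt(2461)/46 (z = sqrt(57 + 1/(-92)) = sqrt(57 - 1/92) = sqrt(5243/92) = 7*sqrt(2461)/46 ≈ 7.5491)
H(y, A) = -7*sqrt(2461)/46
H(-81, -116)/19031 + (g/j(9))/39329 = -7*sqrt(2461)/46/19031 + (116948/9)/39329 = -7*sqrt(2461)/46*(1/19031) + (116948*(1/9))*(1/39329) = -7*sqrt(2461)/875426 + (116948/9)*(1/39329) = -7*sqrt(2461)/875426 + 116948/353961 = 116948/353961 - 7*sqrt(2461)/875426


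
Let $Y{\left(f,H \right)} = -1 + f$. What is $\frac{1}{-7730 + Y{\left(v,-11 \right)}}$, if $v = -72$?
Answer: $- \frac{1}{7803} \approx -0.00012816$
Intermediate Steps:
$\frac{1}{-7730 + Y{\left(v,-11 \right)}} = \frac{1}{-7730 - 73} = \frac{1}{-7803} = - \frac{1}{7803}$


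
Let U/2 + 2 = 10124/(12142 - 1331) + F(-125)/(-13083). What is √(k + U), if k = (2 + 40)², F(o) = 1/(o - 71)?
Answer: √140987622287944383942/282880626 ≈ 41.975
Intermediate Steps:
F(o) = 1/(-71 + o)
U = -29483942653/13861150674 (U = -4 + 2*(10124/(12142 - 1331) + 1/(-71 - 125*(-13083))) = -4 + 2*(10124/10811 - 1/13083/(-196)) = -4 + 2*(10124*(1/10811) - 1/196*(-1/13083)) = -4 + 2*(10124/10811 + 1/2564268) = -4 + 2*(25960660043/27722301348) = -4 + 25960660043/13861150674 = -29483942653/13861150674 ≈ -2.1271)
k = 1764 (k = 42² = 1764)
√(k + U) = √(1764 - 29483942653/13861150674) = √(24421585846283/13861150674) = √140987622287944383942/282880626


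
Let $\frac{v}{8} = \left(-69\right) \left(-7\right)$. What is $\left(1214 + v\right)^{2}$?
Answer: $25786084$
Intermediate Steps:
$v = 3864$ ($v = 8 \left(\left(-69\right) \left(-7\right)\right) = 8 \cdot 483 = 3864$)
$\left(1214 + v\right)^{2} = \left(1214 + 3864\right)^{2} = 5078^{2} = 25786084$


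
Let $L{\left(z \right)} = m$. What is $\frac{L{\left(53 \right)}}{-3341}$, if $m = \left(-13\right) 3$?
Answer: $\frac{3}{257} \approx 0.011673$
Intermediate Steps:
$m = -39$
$L{\left(z \right)} = -39$
$\frac{L{\left(53 \right)}}{-3341} = - \frac{39}{-3341} = \left(-39\right) \left(- \frac{1}{3341}\right) = \frac{3}{257}$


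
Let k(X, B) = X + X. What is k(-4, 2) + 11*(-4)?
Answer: -52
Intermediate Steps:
k(X, B) = 2*X
k(-4, 2) + 11*(-4) = 2*(-4) + 11*(-4) = -8 - 44 = -52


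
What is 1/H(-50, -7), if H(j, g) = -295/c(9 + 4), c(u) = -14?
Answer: 14/295 ≈ 0.047458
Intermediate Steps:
H(j, g) = 295/14 (H(j, g) = -295/(-14) = -295*(-1/14) = 295/14)
1/H(-50, -7) = 1/(295/14) = 14/295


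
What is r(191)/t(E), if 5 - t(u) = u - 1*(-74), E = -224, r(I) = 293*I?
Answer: 55963/155 ≈ 361.05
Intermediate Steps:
t(u) = -69 - u (t(u) = 5 - (u - 1*(-74)) = 5 - (u + 74) = 5 - (74 + u) = 5 + (-74 - u) = -69 - u)
r(191)/t(E) = (293*191)/(-69 - 1*(-224)) = 55963/(-69 + 224) = 55963/155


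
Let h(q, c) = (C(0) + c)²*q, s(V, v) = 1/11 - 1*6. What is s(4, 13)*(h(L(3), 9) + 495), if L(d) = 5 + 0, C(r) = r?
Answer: -58500/11 ≈ -5318.2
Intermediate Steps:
s(V, v) = -65/11 (s(V, v) = 1/11 - 6 = -65/11)
L(d) = 5
h(q, c) = q*c² (h(q, c) = (0 + c)²*q = c²*q = q*c²)
s(4, 13)*(h(L(3), 9) + 495) = -65*(5*9² + 495)/11 = -65*(5*81 + 495)/11 = -65*(405 + 495)/11 = -65/11*900 = -58500/11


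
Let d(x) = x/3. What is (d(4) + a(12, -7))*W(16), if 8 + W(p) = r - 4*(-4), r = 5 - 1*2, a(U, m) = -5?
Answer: -121/3 ≈ -40.333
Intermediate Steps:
r = 3 (r = 5 - 2 = 3)
d(x) = x/3 (d(x) = x*(1/3) = x/3)
W(p) = 11 (W(p) = -8 + (3 - 4*(-4)) = -8 + (3 + 16) = -8 + 19 = 11)
(d(4) + a(12, -7))*W(16) = ((1/3)*4 - 5)*11 = (4/3 - 5)*11 = -11/3*11 = -121/3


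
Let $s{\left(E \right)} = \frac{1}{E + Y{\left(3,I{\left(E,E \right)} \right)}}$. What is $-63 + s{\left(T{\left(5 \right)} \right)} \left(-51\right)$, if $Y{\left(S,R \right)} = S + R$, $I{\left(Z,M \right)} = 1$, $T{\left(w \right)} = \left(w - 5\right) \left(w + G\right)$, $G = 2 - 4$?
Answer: $- \frac{303}{4} \approx -75.75$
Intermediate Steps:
$G = -2$ ($G = 2 - 4 = -2$)
$T{\left(w \right)} = \left(-5 + w\right) \left(-2 + w\right)$ ($T{\left(w \right)} = \left(w - 5\right) \left(w - 2\right) = \left(-5 + w\right) \left(-2 + w\right)$)
$Y{\left(S,R \right)} = R + S$
$s{\left(E \right)} = \frac{1}{4 + E}$ ($s{\left(E \right)} = \frac{1}{E + \left(1 + 3\right)} = \frac{1}{E + 4} = \frac{1}{4 + E}$)
$-63 + s{\left(T{\left(5 \right)} \right)} \left(-51\right) = -63 + \frac{1}{4 + \left(10 + 5^{2} - 35\right)} \left(-51\right) = -63 + \frac{1}{4 + \left(10 + 25 - 35\right)} \left(-51\right) = -63 + \frac{1}{4 + 0} \left(-51\right) = -63 + \frac{1}{4} \left(-51\right) = -63 - \frac{51}{4} = - \frac{303}{4}$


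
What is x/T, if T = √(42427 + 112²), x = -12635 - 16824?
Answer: -29459*√54971/54971 ≈ -125.65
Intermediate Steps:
x = -29459
T = √54971 (T = √(42427 + 12544) = √54971 ≈ 234.46)
x/T = -29459*√54971/54971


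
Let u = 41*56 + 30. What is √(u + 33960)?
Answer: √36286 ≈ 190.49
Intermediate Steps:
u = 2326 (u = 2296 + 30 = 2326)
√(u + 33960) = √(2326 + 33960) = √36286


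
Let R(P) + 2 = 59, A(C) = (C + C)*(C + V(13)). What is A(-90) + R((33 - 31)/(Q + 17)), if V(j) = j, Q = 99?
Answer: 13917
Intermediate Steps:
A(C) = 2*C*(13 + C) (A(C) = (C + C)*(C + 13) = (2*C)*(13 + C) = 2*C*(13 + C))
R(P) = 57 (R(P) = -2 + 59 = 57)
A(-90) + R((33 - 31)/(Q + 17)) = 2*(-90)*(13 - 90) + 57 = 2*(-90)*(-77) + 57 = 13860 + 57 = 13917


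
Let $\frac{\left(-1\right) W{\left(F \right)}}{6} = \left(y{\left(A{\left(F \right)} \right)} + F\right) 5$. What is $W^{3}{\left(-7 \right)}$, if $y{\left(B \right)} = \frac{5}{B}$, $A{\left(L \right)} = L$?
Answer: $\frac{4251528000}{343} \approx 1.2395 \cdot 10^{7}$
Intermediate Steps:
$W{\left(F \right)} = - \frac{150}{F} - 30 F$ ($W{\left(F \right)} = - 6 \left(\frac{5}{F} + F\right) 5 = - 6 \left(F + \frac{5}{F}\right) 5 = - 6 \left(5 F + \frac{25}{F}\right) = - \frac{150}{F} - 30 F$)
$W^{3}{\left(-7 \right)} = \left(- \frac{150}{-7} - -210\right)^{3} = \left(\left(-150\right) \left(- \frac{1}{7}\right) + 210\right)^{3} = \left(\frac{150}{7} + 210\right)^{3} = \left(\frac{1620}{7}\right)^{3} = \frac{4251528000}{343}$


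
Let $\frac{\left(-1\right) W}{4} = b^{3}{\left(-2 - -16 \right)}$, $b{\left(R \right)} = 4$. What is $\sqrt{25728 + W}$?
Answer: $8 \sqrt{398} \approx 159.6$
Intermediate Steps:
$W = -256$ ($W = - 4 \cdot 4^{3} = \left(-4\right) 64 = -256$)
$\sqrt{25728 + W} = \sqrt{25728 - 256} = \sqrt{25472} = 8 \sqrt{398}$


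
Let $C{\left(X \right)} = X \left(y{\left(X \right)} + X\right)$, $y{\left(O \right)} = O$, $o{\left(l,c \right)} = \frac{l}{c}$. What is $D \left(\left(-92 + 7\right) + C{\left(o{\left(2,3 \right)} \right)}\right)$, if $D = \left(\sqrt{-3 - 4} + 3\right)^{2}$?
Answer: $- \frac{1514}{9} - \frac{1514 i \sqrt{7}}{3} \approx -168.22 - 1335.2 i$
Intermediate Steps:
$D = \left(3 + i \sqrt{7}\right)^{2}$ ($D = \left(\sqrt{-7} + 3\right)^{2} = \left(i \sqrt{7} + 3\right)^{2} = \left(3 + i \sqrt{7}\right)^{2} \approx 2.0 + 15.875 i$)
$C{\left(X \right)} = 2 X^{2}$ ($C{\left(X \right)} = X \left(X + X\right) = X 2 X = 2 X^{2}$)
$D \left(\left(-92 + 7\right) + C{\left(o{\left(2,3 \right)} \right)}\right) = \left(3 + i \sqrt{7}\right)^{2} \left(\left(-92 + 7\right) + 2 \left(\frac{2}{3}\right)^{2}\right) = \left(3 + i \sqrt{7}\right)^{2} \left(-85 + 2 \left(2 \cdot \frac{1}{3}\right)^{2}\right) = \left(3 + i \sqrt{7}\right)^{2} \left(-85 + 2 \left(\frac{2}{3}\right)^{2}\right) = \left(3 + i \sqrt{7}\right)^{2} \left(-85 + 2 \cdot \frac{4}{9}\right) = \left(3 + i \sqrt{7}\right)^{2} \left(-85 + \frac{8}{9}\right) = \left(3 + i \sqrt{7}\right)^{2} \left(- \frac{757}{9}\right) = - \frac{757 \left(3 + i \sqrt{7}\right)^{2}}{9}$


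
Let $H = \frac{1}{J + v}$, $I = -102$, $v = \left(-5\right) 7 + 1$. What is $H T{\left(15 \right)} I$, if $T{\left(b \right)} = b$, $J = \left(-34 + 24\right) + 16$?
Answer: $\frac{765}{14} \approx 54.643$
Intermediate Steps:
$v = -34$ ($v = -35 + 1 = -34$)
$J = 6$ ($J = -10 + 16 = 6$)
$H = - \frac{1}{28}$ ($H = \frac{1}{6 - 34} = \frac{1}{-28} = - \frac{1}{28} \approx -0.035714$)
$H T{\left(15 \right)} I = \left(- \frac{1}{28}\right) 15 \left(-102\right) = \left(- \frac{15}{28}\right) \left(-102\right) = \frac{765}{14}$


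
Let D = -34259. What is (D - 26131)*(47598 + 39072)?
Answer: -5234001300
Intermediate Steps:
(D - 26131)*(47598 + 39072) = (-34259 - 26131)*(47598 + 39072) = -60390*86670 = -5234001300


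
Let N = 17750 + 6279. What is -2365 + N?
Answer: 21664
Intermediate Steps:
N = 24029
-2365 + N = -2365 + 24029 = 21664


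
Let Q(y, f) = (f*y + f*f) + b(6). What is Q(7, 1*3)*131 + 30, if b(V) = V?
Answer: 4746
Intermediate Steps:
Q(y, f) = 6 + f**2 + f*y (Q(y, f) = (f*y + f*f) + 6 = (f*y + f**2) + 6 = (f**2 + f*y) + 6 = 6 + f**2 + f*y)
Q(7, 1*3)*131 + 30 = (6 + (1*3)**2 + (1*3)*7)*131 + 30 = (6 + 3**2 + 3*7)*131 + 30 = (6 + 9 + 21)*131 + 30 = 36*131 + 30 = 4716 + 30 = 4746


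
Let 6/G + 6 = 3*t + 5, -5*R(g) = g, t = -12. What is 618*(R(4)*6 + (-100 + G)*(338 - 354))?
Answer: 182675856/185 ≈ 9.8744e+5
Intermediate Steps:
R(g) = -g/5
G = -6/37 (G = 6/(-6 + (3*(-12) + 5)) = 6/(-6 + (-36 + 5)) = 6/(-6 - 31) = 6/(-37) = 6*(-1/37) = -6/37 ≈ -0.16216)
618*(R(4)*6 + (-100 + G)*(338 - 354)) = 618*(-1/5*4*6 + (-100 - 6/37)*(338 - 354)) = 618*(-4/5*6 - 3706/37*(-16)) = 618*(-24/5 + 59296/37) = 618*(295592/185) = 182675856/185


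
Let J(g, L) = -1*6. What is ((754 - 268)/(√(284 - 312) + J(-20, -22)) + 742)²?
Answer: (78341*I + 2942772*√7)/(2*(I + 3*√7)) ≈ 4.8341e+5 - 55969.0*I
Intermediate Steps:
J(g, L) = -6
((754 - 268)/(√(284 - 312) + J(-20, -22)) + 742)² = ((754 - 268)/(√(284 - 312) - 6) + 742)² = (486/(√(-28) - 6) + 742)² = (486/(2*I*√7 - 6) + 742)² = (486/(-6 + 2*I*√7) + 742)² = (742 + 486/(-6 + 2*I*√7))²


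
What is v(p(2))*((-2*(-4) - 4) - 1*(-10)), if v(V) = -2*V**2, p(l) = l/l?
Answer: -28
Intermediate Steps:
p(l) = 1
v(p(2))*((-2*(-4) - 4) - 1*(-10)) = (-2*1**2)*((-2*(-4) - 4) - 1*(-10)) = (-2*1)*((8 - 4) + 10) = -2*(4 + 10) = -2*14 = -28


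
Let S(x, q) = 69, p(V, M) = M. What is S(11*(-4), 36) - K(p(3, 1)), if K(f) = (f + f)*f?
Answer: 67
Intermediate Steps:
K(f) = 2*f² (K(f) = (2*f)*f = 2*f²)
S(11*(-4), 36) - K(p(3, 1)) = 69 - 2*1² = 69 - 2 = 67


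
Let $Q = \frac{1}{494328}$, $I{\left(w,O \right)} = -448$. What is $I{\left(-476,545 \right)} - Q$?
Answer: $- \frac{221458945}{494328} \approx -448.0$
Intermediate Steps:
$Q = \frac{1}{494328} \approx 2.0229 \cdot 10^{-6}$
$I{\left(-476,545 \right)} - Q = -448 - \frac{1}{494328} = - \frac{221458945}{494328}$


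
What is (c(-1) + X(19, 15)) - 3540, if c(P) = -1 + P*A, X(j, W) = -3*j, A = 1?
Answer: -3599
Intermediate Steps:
c(P) = -1 + P (c(P) = -1 + P*1 = -1 + P)
(c(-1) + X(19, 15)) - 3540 = ((-1 - 1) - 3*19) - 3540 = (-2 - 57) - 3540 = -59 - 3540 = -3599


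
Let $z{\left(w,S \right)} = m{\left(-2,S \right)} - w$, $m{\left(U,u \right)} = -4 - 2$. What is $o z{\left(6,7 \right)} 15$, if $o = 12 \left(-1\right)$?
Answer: $2160$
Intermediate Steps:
$m{\left(U,u \right)} = -6$ ($m{\left(U,u \right)} = -4 - 2 = -6$)
$z{\left(w,S \right)} = -6 - w$
$o = -12$
$o z{\left(6,7 \right)} 15 = - 12 \left(-6 - 6\right) 15 = \left(-12\right) \left(-12\right) 15 = 144 \cdot 15 = 2160$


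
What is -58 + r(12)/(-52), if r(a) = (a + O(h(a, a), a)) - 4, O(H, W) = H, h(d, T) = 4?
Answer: -757/13 ≈ -58.231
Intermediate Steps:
r(a) = a (r(a) = (a + 4) - 4 = (4 + a) - 4 = a)
-58 + r(12)/(-52) = -58 + 12/(-52) = -58 + 12*(-1/52) = -58 - 3/13 = -757/13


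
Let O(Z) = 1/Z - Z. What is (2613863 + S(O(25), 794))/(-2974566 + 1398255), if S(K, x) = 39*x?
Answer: -240439/143301 ≈ -1.6779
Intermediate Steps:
(2613863 + S(O(25), 794))/(-2974566 + 1398255) = (2613863 + 39*794)/(-2974566 + 1398255) = (2613863 + 30966)/(-1576311) = 2644829*(-1/1576311) = -240439/143301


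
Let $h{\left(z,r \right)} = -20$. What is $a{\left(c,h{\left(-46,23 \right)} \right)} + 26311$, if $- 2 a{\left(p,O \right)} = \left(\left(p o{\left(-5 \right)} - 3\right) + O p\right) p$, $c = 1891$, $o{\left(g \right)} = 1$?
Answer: $34000017$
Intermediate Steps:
$a{\left(p,O \right)} = - \frac{p \left(-3 + p + O p\right)}{2}$ ($a{\left(p,O \right)} = - \frac{\left(\left(p 1 - 3\right) + O p\right) p}{2} = - \frac{\left(\left(p - 3\right) + O p\right) p}{2} = - \frac{\left(\left(-3 + p\right) + O p\right) p}{2} = - \frac{\left(-3 + p + O p\right) p}{2} = - \frac{p \left(-3 + p + O p\right)}{2}$)
$a{\left(c,h{\left(-46,23 \right)} \right)} + 26311 = \frac{1}{2} \cdot 1891 \left(3 - 1891 - \left(-20\right) 1891\right) + 26311 = \frac{1}{2} \cdot 1891 \left(3 - 1891 + 37820\right) + 26311 = \frac{1}{2} \cdot 1891 \cdot 35932 + 26311 = 33973706 + 26311 = 34000017$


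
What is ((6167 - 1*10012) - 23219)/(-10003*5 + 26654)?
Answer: 27064/23361 ≈ 1.1585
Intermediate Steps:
((6167 - 1*10012) - 23219)/(-10003*5 + 26654) = ((6167 - 10012) - 23219)/(-50015 + 26654) = (-3845 - 23219)/(-23361) = -27064*(-1/23361) = 27064/23361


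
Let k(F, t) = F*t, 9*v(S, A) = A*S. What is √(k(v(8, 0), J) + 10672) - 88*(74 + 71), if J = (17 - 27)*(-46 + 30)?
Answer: -12760 + 4*√667 ≈ -12657.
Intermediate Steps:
v(S, A) = A*S/9 (v(S, A) = (A*S)/9 = A*S/9)
J = 160 (J = -10*(-16) = 160)
√(k(v(8, 0), J) + 10672) - 88*(74 + 71) = √(((⅑)*0*8)*160 + 10672) - 88*(74 + 71) = √(0*160 + 10672) - 88*145 = √(0 + 10672) - 1*12760 = √10672 - 12760 = 4*√667 - 12760 = -12760 + 4*√667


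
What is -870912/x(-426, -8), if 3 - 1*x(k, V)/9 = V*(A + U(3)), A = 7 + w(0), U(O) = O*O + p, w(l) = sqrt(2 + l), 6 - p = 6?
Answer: -12676608/17033 + 774144*sqrt(2)/17033 ≈ -679.96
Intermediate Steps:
p = 0 (p = 6 - 1*6 = 6 - 6 = 0)
U(O) = O**2 (U(O) = O*O + 0 = O**2 + 0 = O**2)
A = 7 + sqrt(2) (A = 7 + sqrt(2 + 0) = 7 + sqrt(2) ≈ 8.4142)
x(k, V) = 27 - 9*V*(16 + sqrt(2)) (x(k, V) = 27 - 9*V*((7 + sqrt(2)) + 3**2) = 27 - 9*V*((7 + sqrt(2)) + 9) = 27 - 9*V*(16 + sqrt(2)))
-870912/x(-426, -8) = -870912/(27 - 144*(-8) - 9*(-8)*sqrt(2)) = -870912/(27 + 1152 + 72*sqrt(2)) = -870912/(1179 + 72*sqrt(2))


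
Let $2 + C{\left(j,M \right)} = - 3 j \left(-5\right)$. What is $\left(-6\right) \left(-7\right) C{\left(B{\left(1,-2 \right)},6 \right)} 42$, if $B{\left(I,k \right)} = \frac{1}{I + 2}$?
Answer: $5292$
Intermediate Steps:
$B{\left(I,k \right)} = \frac{1}{2 + I}$
$C{\left(j,M \right)} = -2 + 15 j$ ($C{\left(j,M \right)} = -2 + - 3 j \left(-5\right) = -2 + 15 j$)
$\left(-6\right) \left(-7\right) C{\left(B{\left(1,-2 \right)},6 \right)} 42 = \left(-6\right) \left(-7\right) \left(-2 + \frac{15}{2 + 1}\right) 42 = 42 \left(-2 + \frac{15}{3}\right) 42 = 42 \left(-2 + 15 \cdot \frac{1}{3}\right) 42 = 42 \left(-2 + 5\right) 42 = 42 \cdot 3 \cdot 42 = 126 \cdot 42 = 5292$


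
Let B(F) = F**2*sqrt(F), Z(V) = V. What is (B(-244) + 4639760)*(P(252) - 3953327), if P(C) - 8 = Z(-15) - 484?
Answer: -18344766603680 - 470789016896*I*sqrt(61) ≈ -1.8345e+13 - 3.677e+12*I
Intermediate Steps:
B(F) = F**(5/2)
P(C) = -491 (P(C) = 8 + (-15 - 484) = 8 - 499 = -491)
(B(-244) + 4639760)*(P(252) - 3953327) = ((-244)**(5/2) + 4639760)*(-491 - 3953327) = (119072*I*sqrt(61) + 4639760)*(-3953818) = (4639760 + 119072*I*sqrt(61))*(-3953818) = -18344766603680 - 470789016896*I*sqrt(61)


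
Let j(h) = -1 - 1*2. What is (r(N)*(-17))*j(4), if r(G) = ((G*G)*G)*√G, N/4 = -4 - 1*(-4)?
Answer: 0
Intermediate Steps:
N = 0 (N = 4*(-4 - 1*(-4)) = 4*(-4 + 4) = 4*0 = 0)
r(G) = G^(7/2) (r(G) = (G²*G)*√G = G³*√G = G^(7/2))
j(h) = -3 (j(h) = -1 - 2 = -3)
(r(N)*(-17))*j(4) = (0^(7/2)*(-17))*(-3) = (0*(-17))*(-3) = 0*(-3) = 0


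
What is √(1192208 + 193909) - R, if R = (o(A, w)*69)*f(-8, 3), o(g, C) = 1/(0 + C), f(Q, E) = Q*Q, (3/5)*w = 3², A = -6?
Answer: -1472/5 + 3*√154013 ≈ 882.93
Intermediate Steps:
w = 15 (w = (5/3)*3² = (5/3)*9 = 15)
f(Q, E) = Q²
o(g, C) = 1/C
R = 1472/5 (R = (69/15)*(-8)² = ((1/15)*69)*64 = (23/5)*64 = 1472/5 ≈ 294.40)
√(1192208 + 193909) - R = √(1192208 + 193909) - 1*1472/5 = √1386117 - 1472/5 = 3*√154013 - 1472/5 = -1472/5 + 3*√154013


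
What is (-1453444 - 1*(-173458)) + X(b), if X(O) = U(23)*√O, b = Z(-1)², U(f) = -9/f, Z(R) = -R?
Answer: -29439687/23 ≈ -1.2800e+6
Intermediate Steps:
b = 1 (b = (-1*(-1))² = 1² = 1)
X(O) = -9*√O/23 (X(O) = (-9/23)*√O = (-9*1/23)*√O = -9*√O/23)
(-1453444 - 1*(-173458)) + X(b) = (-1453444 - 1*(-173458)) - 9*√1/23 = (-1453444 + 173458) - 9/23*1 = -1279986 - 9/23 = -29439687/23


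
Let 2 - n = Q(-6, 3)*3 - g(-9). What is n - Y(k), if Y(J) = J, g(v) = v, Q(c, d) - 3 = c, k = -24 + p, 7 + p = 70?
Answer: -37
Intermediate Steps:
p = 63 (p = -7 + 70 = 63)
k = 39 (k = -24 + 63 = 39)
Q(c, d) = 3 + c
n = 2 (n = 2 - ((3 - 6)*3 - 1*(-9)) = 2 - (-3*3 + 9) = 2 - (-9 + 9) = 2 - 1*0 = 2 + 0 = 2)
n - Y(k) = 2 - 1*39 = 2 - 39 = -37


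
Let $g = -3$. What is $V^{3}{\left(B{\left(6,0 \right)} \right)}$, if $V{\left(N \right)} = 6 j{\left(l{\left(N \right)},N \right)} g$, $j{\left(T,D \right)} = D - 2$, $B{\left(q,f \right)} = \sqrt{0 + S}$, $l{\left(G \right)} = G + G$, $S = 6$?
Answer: $256608 - 104976 \sqrt{6} \approx -529.63$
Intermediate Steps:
$l{\left(G \right)} = 2 G$
$B{\left(q,f \right)} = \sqrt{6}$ ($B{\left(q,f \right)} = \sqrt{0 + 6} = \sqrt{6}$)
$j{\left(T,D \right)} = -2 + D$
$V{\left(N \right)} = 36 - 18 N$ ($V{\left(N \right)} = 6 \left(-2 + N\right) \left(-3\right) = \left(-12 + 6 N\right) \left(-3\right) = 36 - 18 N$)
$V^{3}{\left(B{\left(6,0 \right)} \right)} = \left(36 - 18 \sqrt{6}\right)^{3}$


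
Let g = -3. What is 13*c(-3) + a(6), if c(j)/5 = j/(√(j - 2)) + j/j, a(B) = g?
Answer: 62 + 39*I*√5 ≈ 62.0 + 87.207*I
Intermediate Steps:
a(B) = -3
c(j) = 5 + 5*j/√(-2 + j) (c(j) = 5*(j/(√(j - 2)) + j/j) = 5*(j/(√(-2 + j)) + 1) = 5*(j/√(-2 + j) + 1) = 5*(1 + j/√(-2 + j)) = 5 + 5*j/√(-2 + j))
13*c(-3) + a(6) = 13*(5 + 5*(-3)/√(-2 - 3)) - 3 = 13*(5 + 5*(-3)/√(-5)) - 3 = 13*(5 + 5*(-3)*(-I*√5/5)) - 3 = 13*(5 + 3*I*√5) - 3 = (65 + 39*I*√5) - 3 = 62 + 39*I*√5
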